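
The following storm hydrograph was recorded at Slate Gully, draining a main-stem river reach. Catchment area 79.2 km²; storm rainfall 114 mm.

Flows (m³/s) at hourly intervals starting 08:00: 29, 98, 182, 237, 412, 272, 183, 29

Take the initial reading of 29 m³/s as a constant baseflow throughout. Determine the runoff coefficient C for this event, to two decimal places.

C ≈ 0.48

ΣQ_DR = 1210 m³/s; V = ΣQ_DR·Δt = 4.356 × 10^6 m³.
Runoff depth d = V / A = 55.00 mm.
C = d / P = 55.00 / 114 = 0.48.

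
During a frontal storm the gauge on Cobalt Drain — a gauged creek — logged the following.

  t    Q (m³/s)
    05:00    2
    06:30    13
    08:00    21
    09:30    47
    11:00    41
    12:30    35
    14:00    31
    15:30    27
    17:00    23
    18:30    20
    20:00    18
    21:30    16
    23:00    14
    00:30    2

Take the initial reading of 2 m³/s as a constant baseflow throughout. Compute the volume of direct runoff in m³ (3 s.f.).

Direct-runoff ordinates (Q − Q_b): 0.0, 11.0, 19.0, 45.0, 39.0, 33.0, 29.0, 25.0, 21.0, 18.0, 16.0, 14.0, 12.0, 0.0 m³/s.
ΣQ_DR = 282.0 m³/s.
With Δt = 1.5 h = 5400 s, V = ΣQ_DR · Δt = 282.0 × 5400 = 1.52 × 10^6 m³.

V ≈ 1.52 × 10^6 m³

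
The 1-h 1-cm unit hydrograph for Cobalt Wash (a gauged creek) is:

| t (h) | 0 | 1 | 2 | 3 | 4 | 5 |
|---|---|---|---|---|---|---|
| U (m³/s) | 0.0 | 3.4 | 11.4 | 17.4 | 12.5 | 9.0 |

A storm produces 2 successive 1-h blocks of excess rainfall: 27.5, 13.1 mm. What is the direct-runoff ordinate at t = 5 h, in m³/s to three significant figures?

Q ≈ 41.1 m³/s

By discrete convolution, Q_j = Σ (P_i / 10 mm) · U_{j−i}.
At t = 5 h (j=5): Q = (27.5/10)·9.0 + (13.1/10)·12.5 = 41.1 m³/s.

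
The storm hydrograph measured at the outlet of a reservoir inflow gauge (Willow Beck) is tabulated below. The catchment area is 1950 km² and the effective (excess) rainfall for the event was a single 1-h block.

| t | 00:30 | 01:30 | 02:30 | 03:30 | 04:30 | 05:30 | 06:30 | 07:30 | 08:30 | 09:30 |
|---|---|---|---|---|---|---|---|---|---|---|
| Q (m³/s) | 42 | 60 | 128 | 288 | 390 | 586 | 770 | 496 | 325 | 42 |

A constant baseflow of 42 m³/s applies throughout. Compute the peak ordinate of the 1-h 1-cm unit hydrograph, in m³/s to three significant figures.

Direct runoff: 0.0, 18.0, 86.0, 246.0, 348.0, 544.0, 728.0, 454.0, 283.0, 0.0 m³/s; ΣQ_DR = 2707 m³/s, peak = 728.0 m³/s.
Runoff depth d = ΣQ_DR·Δt / A = 2707 × 3600 / (1950 km²) = 4.998 mm.
The 1-cm UH is the DRH scaled by (10 mm)/d, so U_p = 728.0 × 10/4.998 = 1460 m³/s.

U_p ≈ 1460 m³/s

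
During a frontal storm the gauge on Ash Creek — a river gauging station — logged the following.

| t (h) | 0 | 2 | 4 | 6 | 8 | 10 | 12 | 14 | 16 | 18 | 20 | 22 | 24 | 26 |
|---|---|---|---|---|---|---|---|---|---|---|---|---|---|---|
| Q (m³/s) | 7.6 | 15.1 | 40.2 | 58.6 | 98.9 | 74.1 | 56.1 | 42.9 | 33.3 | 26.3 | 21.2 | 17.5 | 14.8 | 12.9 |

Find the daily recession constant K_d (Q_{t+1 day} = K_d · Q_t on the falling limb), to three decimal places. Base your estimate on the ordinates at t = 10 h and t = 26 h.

Between t = 10 h and t = 26 h the flow falls from 74.1 to 12.9 m³/s over 8×2 h = 16 h.
Per-interval ratio K = (12.9/74.1)^(1/8) = 0.8037; K_d = K^(24/2) = 0.073.

K_d ≈ 0.073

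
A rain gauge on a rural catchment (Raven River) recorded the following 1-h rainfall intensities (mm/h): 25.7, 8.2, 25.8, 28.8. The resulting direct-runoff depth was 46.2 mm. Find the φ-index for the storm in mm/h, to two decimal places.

Only the 3 blocks with intensity above φ contribute runoff: 25.7, 25.8, 28.8 mm/h.
Σ(I−φ)·Δt = d  ⇒  (25.7+25.8+28.8 − 3φ)·1 = 46.2
φ = (80.30 − 46.2/1) / 3 = 11.37 mm/h.

φ ≈ 11.37 mm/h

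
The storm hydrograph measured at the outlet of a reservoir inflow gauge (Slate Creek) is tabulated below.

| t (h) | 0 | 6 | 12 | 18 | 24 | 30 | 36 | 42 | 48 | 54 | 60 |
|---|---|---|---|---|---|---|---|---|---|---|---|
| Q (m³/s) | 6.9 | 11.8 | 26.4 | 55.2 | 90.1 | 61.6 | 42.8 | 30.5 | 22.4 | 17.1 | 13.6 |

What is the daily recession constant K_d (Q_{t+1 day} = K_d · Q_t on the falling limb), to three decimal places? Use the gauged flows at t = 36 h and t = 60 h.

Between t = 36 h and t = 60 h the flow falls from 42.8 to 13.6 m³/s over 4×6 h = 24 h.
Per-interval ratio K = (13.6/42.8)^(1/4) = 0.7508; K_d = K^(24/6) = 0.318.

K_d ≈ 0.318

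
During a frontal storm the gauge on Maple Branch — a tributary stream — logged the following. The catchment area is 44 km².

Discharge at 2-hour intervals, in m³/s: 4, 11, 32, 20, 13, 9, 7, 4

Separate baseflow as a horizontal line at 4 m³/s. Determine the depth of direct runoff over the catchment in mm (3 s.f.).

Direct runoff: 0.0, 7.0, 28.0, 16.0, 9.0, 5.0, 3.0, 0.0 m³/s; ΣQ_DR = 68.00 m³/s.
V = ΣQ_DR · Δt = 68.00 × 7200 s = 4.896 × 10^5 m³.
Over A = 44 km², depth = V / A = 11.1 mm.

d ≈ 11.1 mm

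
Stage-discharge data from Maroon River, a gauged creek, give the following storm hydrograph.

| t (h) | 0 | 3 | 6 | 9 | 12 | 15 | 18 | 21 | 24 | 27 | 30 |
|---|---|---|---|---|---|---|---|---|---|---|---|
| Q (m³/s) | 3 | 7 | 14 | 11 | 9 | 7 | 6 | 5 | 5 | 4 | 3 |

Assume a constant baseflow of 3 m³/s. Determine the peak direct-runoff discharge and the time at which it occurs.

Subtracting baseflow gives direct-runoff ordinates: 0.0, 4.0, 11.0, 8.0, 6.0, 4.0, 3.0, 2.0, 2.0, 1.0, 0.0 m³/s.
The maximum is 11.0 m³/s, occurring at the reading for t = 6 h.

Q_p = 11.0 m³/s at t = 6 h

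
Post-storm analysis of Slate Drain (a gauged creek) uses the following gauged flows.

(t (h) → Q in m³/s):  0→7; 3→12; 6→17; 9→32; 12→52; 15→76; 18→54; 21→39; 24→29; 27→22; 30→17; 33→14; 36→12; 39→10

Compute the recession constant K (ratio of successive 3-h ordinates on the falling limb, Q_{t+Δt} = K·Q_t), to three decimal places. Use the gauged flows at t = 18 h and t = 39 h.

Using the recession-limb readings at t = 18 h and t = 39 h: Q falls from 54 to 10 m³/s over 7 intervals.
K = (Q₂/Q₁)^(1/7) = (10/54)^(1/7) = 0.786.

K ≈ 0.786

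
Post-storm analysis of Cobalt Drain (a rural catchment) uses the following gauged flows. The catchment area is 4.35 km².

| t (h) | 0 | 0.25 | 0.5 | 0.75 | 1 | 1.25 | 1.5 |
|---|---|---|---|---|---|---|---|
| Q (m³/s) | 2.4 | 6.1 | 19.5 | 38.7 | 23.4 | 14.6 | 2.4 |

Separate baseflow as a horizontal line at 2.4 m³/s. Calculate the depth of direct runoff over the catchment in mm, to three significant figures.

d ≈ 18.7 mm

Direct runoff: 0.0, 3.7, 17.1, 36.3, 21.0, 12.2, 0.0 m³/s; ΣQ_DR = 90.30 m³/s.
V = ΣQ_DR · Δt = 90.30 × 900 s = 81270 m³.
Over A = 4.35 km², depth = V / A = 18.7 mm.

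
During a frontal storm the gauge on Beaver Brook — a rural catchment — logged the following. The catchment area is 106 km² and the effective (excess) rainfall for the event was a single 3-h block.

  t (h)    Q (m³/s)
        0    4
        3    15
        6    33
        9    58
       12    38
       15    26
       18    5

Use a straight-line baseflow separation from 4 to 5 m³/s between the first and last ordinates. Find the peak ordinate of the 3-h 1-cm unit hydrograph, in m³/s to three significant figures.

U_p ≈ 35.6 m³/s

Direct runoff: 0.00, 10.83, 28.67, 53.50, 33.33, 21.17, 0.00 m³/s; ΣQ_DR = 147.5 m³/s, peak = 53.50 m³/s.
Runoff depth d = ΣQ_DR·Δt / A = 147.5 × 10800 / (106 km²) = 15.03 mm.
The 1-cm UH is the DRH scaled by (10 mm)/d, so U_p = 53.50 × 10/15.03 = 35.6 m³/s.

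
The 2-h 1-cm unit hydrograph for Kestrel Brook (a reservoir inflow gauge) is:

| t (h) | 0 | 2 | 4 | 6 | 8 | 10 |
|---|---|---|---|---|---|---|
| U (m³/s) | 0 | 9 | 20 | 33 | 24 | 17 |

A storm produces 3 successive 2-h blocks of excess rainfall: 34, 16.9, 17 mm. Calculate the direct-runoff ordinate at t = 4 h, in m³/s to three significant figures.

By discrete convolution, Q_j = Σ (P_i / 10 mm) · U_{j−i}.
At t = 4 h (j=2): Q = (34/10)·20 + (16.9/10)·9 + (17/10)·0 = 83.2 m³/s.

Q ≈ 83.2 m³/s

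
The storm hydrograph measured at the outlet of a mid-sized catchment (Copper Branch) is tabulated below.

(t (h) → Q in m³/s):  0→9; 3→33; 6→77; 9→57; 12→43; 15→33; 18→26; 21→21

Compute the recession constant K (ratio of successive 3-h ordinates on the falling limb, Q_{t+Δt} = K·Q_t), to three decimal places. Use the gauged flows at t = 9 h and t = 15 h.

Using the recession-limb readings at t = 9 h and t = 15 h: Q falls from 57 to 33 m³/s over 2 intervals.
K = (Q₂/Q₁)^(1/2) = (33/57)^(1/2) = 0.761.

K ≈ 0.761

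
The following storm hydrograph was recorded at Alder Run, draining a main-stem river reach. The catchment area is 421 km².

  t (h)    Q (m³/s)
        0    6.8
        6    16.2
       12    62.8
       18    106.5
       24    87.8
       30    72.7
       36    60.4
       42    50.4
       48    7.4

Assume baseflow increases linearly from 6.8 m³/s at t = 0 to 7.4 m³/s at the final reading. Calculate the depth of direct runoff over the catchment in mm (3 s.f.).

Direct runoff: 0.00, 9.32, 55.85, 99.47, 80.70, 65.53, 53.15, 43.08, 0.00 m³/s; ΣQ_DR = 407.1 m³/s.
V = ΣQ_DR · Δt = 407.1 × 21600 s = 8.793 × 10^6 m³.
Over A = 421 km², depth = V / A = 20.9 mm.

d ≈ 20.9 mm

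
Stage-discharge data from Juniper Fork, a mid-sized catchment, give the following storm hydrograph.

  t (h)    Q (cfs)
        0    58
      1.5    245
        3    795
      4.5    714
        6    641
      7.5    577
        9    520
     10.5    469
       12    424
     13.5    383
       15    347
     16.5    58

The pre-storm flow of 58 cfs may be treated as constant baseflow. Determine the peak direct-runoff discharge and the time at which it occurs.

Subtracting baseflow gives direct-runoff ordinates: 0.0, 187.0, 737.0, 656.0, 583.0, 519.0, 462.0, 411.0, 366.0, 325.0, 289.0, 0.0 cfs.
The maximum is 737.0 cfs, occurring at the reading for t = 3 h.

Q_p = 737.0 cfs at t = 3 h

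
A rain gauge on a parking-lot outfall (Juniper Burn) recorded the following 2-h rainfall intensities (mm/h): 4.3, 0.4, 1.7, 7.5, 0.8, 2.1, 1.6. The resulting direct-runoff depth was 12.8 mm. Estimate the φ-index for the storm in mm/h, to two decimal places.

Only the 2 blocks with intensity above φ contribute runoff: 4.3, 7.5 mm/h.
Σ(I−φ)·Δt = d  ⇒  (4.3+7.5 − 2φ)·2 = 12.8
φ = (11.80 − 12.8/2) / 2 = 2.70 mm/h.

φ ≈ 2.70 mm/h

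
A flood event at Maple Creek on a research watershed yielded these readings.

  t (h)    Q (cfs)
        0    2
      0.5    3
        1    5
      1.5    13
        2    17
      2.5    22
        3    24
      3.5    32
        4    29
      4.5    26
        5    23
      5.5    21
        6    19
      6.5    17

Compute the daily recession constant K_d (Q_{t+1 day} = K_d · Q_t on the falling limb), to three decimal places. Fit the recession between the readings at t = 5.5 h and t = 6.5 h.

Between t = 5.5 h and t = 6.5 h the flow falls from 21 to 17 cfs over 2×0.5 h = 1 h.
Per-interval ratio K = (17/21)^(1/2) = 0.8997; K_d = K^(24/0.5) = 0.006.

K_d ≈ 0.006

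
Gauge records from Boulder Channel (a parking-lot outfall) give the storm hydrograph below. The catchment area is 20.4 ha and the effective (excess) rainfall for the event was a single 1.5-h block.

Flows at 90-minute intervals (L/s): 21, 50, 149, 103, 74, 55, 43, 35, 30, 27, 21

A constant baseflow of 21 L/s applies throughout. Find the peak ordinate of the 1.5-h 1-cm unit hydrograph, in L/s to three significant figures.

Direct runoff: 0.0, 29.0, 128.0, 82.0, 53.0, 34.0, 22.0, 14.0, 9.0, 6.0, 0.0 L/s; ΣQ_DR = 377.0 L/s, peak = 128.0 L/s.
Runoff depth d = ΣQ_DR·Δt / A = 377.0 × 5400 / (20.4 ha) = 9.979 mm.
The 1-cm UH is the DRH scaled by (10 mm)/d, so U_p = 128.0 × 10/9.979 = 128 L/s.

U_p ≈ 128 L/s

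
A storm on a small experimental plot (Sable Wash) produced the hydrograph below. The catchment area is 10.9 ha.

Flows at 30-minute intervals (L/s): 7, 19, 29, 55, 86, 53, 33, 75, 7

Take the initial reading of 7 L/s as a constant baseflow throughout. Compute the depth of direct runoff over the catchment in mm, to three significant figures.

Direct runoff: 0.0, 12.0, 22.0, 48.0, 79.0, 46.0, 26.0, 68.0, 0.0 L/s; ΣQ_DR = 301.0 L/s.
V = ΣQ_DR · Δt = 301.0 × 1800 s = 5.418 × 10^5 L.
Over A = 10.9 ha, depth = V / A = 4.97 mm.

d ≈ 4.97 mm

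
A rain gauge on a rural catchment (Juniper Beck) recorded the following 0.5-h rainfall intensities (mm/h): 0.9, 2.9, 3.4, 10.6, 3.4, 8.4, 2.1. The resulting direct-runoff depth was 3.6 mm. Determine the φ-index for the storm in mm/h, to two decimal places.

φ ≈ 5.90 mm/h

Only the 2 blocks with intensity above φ contribute runoff: 10.6, 8.4 mm/h.
Σ(I−φ)·Δt = d  ⇒  (10.6+8.4 − 2φ)·0.5 = 3.6
φ = (19.00 − 3.6/0.5) / 2 = 5.90 mm/h.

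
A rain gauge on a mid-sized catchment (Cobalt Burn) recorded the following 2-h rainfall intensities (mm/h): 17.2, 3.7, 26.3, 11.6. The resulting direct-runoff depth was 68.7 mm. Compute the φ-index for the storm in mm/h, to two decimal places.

φ ≈ 6.92 mm/h

Only the 3 blocks with intensity above φ contribute runoff: 17.2, 26.3, 11.6 mm/h.
Σ(I−φ)·Δt = d  ⇒  (17.2+26.3+11.6 − 3φ)·2 = 68.7
φ = (55.10 − 68.7/2) / 3 = 6.92 mm/h.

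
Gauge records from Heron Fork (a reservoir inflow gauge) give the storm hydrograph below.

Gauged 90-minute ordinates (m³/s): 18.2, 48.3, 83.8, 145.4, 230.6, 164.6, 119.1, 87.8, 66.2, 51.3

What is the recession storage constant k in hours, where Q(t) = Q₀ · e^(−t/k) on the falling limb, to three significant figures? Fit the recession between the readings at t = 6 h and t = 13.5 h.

k ≈ 4.99 h

On the falling limb, Q drops from 230.6 to 51.3 m³/s between t = 6 h and t = 13.5 h (Δt = 7.5 h).
k = −Δt / ln(Q₂/Q₁) = −7.5 / ln(51.3/230.6) = 4.99 h.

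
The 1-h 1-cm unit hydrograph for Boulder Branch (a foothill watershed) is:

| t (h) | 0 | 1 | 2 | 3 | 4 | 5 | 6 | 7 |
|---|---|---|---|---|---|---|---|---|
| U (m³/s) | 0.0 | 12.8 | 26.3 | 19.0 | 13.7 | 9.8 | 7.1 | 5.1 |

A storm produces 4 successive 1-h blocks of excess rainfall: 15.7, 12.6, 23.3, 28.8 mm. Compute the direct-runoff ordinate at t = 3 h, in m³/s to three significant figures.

By discrete convolution, Q_j = Σ (P_i / 10 mm) · U_{j−i}.
At t = 3 h (j=3): Q = (15.7/10)·19.0 + (12.6/10)·26.3 + (23.3/10)·12.8 + (28.8/10)·0.0 = 92.8 m³/s.

Q ≈ 92.8 m³/s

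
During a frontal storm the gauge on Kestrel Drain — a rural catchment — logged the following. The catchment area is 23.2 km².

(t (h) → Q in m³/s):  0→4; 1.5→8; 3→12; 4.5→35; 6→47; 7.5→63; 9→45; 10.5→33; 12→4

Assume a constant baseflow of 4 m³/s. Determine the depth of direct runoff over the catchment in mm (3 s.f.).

Direct runoff: 0.0, 4.0, 8.0, 31.0, 43.0, 59.0, 41.0, 29.0, 0.0 m³/s; ΣQ_DR = 215.0 m³/s.
V = ΣQ_DR · Δt = 215.0 × 5400 s = 1.161 × 10^6 m³.
Over A = 23.2 km², depth = V / A = 50.0 mm.

d ≈ 50.0 mm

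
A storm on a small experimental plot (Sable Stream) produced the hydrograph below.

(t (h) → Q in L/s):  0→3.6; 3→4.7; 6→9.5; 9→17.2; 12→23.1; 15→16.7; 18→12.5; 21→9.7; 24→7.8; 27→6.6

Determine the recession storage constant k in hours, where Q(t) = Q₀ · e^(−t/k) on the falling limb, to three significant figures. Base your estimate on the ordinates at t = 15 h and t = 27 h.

On the falling limb, Q drops from 16.7 to 6.6 L/s between t = 15 h and t = 27 h (Δt = 12 h).
k = −Δt / ln(Q₂/Q₁) = −12 / ln(6.6/16.7) = 12.9 h.

k ≈ 12.9 h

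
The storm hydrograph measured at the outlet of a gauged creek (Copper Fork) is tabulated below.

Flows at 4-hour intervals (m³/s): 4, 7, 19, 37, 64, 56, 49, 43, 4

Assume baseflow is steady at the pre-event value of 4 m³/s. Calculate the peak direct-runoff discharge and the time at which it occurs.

Subtracting baseflow gives direct-runoff ordinates: 0.0, 3.0, 15.0, 33.0, 60.0, 52.0, 45.0, 39.0, 0.0 m³/s.
The maximum is 60.0 m³/s, occurring at the reading for t = 16 h.

Q_p = 60.0 m³/s at t = 16 h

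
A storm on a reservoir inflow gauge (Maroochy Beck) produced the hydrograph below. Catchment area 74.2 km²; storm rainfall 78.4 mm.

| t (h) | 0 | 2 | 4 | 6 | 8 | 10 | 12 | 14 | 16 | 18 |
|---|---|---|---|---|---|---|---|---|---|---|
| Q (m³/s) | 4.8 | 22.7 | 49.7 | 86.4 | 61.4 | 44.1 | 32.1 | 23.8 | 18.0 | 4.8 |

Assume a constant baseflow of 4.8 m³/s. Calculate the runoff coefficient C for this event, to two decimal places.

C ≈ 0.37

ΣQ_DR = 299.8 m³/s; V = ΣQ_DR·Δt = 2.159 × 10^6 m³.
Runoff depth d = V / A = 29.09 mm.
C = d / P = 29.09 / 78.4 = 0.37.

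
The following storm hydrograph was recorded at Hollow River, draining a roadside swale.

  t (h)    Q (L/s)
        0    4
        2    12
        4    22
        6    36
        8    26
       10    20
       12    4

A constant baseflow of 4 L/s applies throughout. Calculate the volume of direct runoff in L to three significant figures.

Direct-runoff ordinates (Q − Q_b): 0.0, 8.0, 18.0, 32.0, 22.0, 16.0, 0.0 L/s.
ΣQ_DR = 96.00 L/s.
With Δt = 2 h = 7200 s, V = ΣQ_DR · Δt = 96.00 × 7200 = 6.91 × 10^5 L.

V ≈ 6.91 × 10^5 L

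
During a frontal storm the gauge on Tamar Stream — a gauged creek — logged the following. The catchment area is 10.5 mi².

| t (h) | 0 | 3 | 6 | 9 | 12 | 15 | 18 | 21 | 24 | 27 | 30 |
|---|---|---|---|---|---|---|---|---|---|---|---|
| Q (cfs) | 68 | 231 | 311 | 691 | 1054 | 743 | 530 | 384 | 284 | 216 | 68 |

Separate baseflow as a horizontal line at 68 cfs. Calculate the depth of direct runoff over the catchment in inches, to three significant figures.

Direct runoff: 0.0, 163.0, 243.0, 623.0, 986.0, 675.0, 462.0, 316.0, 216.0, 148.0, 0.0 cfs; ΣQ_DR = 3832 cfs.
V = ΣQ_DR · Δt = 3832 × 10800 s = 4.139 × 10^7 ft³.
Over A = 10.5 mi², depth = V / A = 1.70 in.

d ≈ 1.70 in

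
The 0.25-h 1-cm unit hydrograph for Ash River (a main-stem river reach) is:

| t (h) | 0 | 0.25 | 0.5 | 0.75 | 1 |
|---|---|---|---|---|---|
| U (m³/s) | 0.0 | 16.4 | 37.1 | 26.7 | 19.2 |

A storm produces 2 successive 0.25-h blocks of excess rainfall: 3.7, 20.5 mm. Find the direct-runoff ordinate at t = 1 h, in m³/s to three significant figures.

By discrete convolution, Q_j = Σ (P_i / 10 mm) · U_{j−i}.
At t = 1 h (j=4): Q = (3.7/10)·19.2 + (20.5/10)·26.7 = 61.8 m³/s.

Q ≈ 61.8 m³/s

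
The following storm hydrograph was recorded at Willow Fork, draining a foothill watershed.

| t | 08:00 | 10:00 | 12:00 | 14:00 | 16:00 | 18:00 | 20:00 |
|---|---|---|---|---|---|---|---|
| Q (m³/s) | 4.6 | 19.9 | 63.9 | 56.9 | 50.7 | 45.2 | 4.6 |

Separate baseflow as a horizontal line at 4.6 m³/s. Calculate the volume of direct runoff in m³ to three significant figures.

V ≈ 1.54 × 10^6 m³

Direct-runoff ordinates (Q − Q_b): 0.0, 15.3, 59.3, 52.3, 46.1, 40.6, 0.0 m³/s.
ΣQ_DR = 213.6 m³/s.
With Δt = 2 h = 7200 s, V = ΣQ_DR · Δt = 213.6 × 7200 = 1.54 × 10^6 m³.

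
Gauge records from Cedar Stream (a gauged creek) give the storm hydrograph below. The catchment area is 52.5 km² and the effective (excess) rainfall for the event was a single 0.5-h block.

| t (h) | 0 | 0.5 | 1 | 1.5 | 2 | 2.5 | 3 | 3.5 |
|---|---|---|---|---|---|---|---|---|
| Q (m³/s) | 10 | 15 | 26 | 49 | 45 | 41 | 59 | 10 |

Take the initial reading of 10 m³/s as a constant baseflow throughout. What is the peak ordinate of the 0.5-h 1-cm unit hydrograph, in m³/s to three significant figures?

U_p ≈ 81.7 m³/s

Direct runoff: 0.0, 5.0, 16.0, 39.0, 35.0, 31.0, 49.0, 0.0 m³/s; ΣQ_DR = 175.0 m³/s, peak = 49.0 m³/s.
Runoff depth d = ΣQ_DR·Δt / A = 175.0 × 1800 / (52.5 km²) = 6.000 mm.
The 1-cm UH is the DRH scaled by (10 mm)/d, so U_p = 49.0 × 10/6.000 = 81.7 m³/s.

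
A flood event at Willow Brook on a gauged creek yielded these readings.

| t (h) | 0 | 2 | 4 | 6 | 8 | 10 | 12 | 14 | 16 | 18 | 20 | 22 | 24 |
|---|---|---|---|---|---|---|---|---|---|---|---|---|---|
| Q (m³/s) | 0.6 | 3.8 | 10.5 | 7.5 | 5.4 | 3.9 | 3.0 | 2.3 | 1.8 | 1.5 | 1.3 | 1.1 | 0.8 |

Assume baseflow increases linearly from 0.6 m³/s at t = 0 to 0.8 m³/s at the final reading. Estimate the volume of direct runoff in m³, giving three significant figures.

V ≈ 2.48 × 10^5 m³

Direct-runoff ordinates (Q − Q_b): 0.00, 3.18, 9.87, 6.85, 4.73, 3.22, 2.30, 1.58, 1.07, 0.75, 0.53, 0.32, 0.00 m³/s.
ΣQ_DR = 34.40 m³/s.
With Δt = 2 h = 7200 s, V = ΣQ_DR · Δt = 34.40 × 7200 = 2.48 × 10^5 m³.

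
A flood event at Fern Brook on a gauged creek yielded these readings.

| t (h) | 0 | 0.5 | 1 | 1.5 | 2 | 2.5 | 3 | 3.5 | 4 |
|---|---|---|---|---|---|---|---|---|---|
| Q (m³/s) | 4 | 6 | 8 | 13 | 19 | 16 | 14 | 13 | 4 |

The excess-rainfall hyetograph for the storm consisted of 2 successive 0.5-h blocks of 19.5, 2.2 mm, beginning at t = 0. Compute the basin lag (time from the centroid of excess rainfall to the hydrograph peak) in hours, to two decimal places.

t_L ≈ 1.70 h

Centroid of excess rainfall: t_c = Σ P_i·t̄_i / ΣP_i = 0.3007 h (block centres at 0.25, 0.75 h).
Hydrograph peak occurs at t = 2 h, so basin lag t_L = 2 − 0.3007 = 1.70 h.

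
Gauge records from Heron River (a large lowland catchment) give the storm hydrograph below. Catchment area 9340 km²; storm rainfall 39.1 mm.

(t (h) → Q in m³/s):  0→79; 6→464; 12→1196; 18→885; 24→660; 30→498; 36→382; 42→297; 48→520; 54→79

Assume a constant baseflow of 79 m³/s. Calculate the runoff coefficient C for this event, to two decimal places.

ΣQ_DR = 4270 m³/s; V = ΣQ_DR·Δt = 9.223 × 10^7 m³.
Runoff depth d = V / A = 9.875 mm.
C = d / P = 9.875 / 39.1 = 0.25.

C ≈ 0.25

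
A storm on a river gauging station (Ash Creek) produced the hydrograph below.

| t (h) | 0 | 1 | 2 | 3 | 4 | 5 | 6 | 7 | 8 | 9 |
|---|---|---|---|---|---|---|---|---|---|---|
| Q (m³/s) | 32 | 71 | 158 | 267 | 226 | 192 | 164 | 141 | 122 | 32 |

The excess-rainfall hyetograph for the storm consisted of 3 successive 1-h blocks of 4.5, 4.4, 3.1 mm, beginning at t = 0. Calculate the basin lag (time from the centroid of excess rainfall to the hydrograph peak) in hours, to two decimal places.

t_L ≈ 1.62 h

Centroid of excess rainfall: t_c = Σ P_i·t̄_i / ΣP_i = 1.3833 h (block centres at 0.5, 1.5, 2.5 h).
Hydrograph peak occurs at t = 3 h, so basin lag t_L = 3 − 1.3833 = 1.62 h.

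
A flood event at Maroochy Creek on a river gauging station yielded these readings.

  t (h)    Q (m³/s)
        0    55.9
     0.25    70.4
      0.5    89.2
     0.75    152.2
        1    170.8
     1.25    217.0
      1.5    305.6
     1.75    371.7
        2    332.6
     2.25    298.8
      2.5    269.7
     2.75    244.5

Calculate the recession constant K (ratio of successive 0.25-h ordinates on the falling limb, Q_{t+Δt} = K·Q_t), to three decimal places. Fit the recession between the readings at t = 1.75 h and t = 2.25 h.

K ≈ 0.897

Using the recession-limb readings at t = 1.75 h and t = 2.25 h: Q falls from 371.7 to 298.8 m³/s over 2 intervals.
K = (Q₂/Q₁)^(1/2) = (298.8/371.7)^(1/2) = 0.897.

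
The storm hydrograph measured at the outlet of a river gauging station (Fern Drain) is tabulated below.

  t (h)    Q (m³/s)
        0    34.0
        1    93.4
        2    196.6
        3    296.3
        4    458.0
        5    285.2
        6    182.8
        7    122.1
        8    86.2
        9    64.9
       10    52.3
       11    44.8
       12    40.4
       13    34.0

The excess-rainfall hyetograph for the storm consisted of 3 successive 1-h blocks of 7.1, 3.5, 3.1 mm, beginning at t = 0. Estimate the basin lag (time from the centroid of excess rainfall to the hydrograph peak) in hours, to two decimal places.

t_L ≈ 2.79 h

Centroid of excess rainfall: t_c = Σ P_i·t̄_i / ΣP_i = 1.2080 h (block centres at 0.5, 1.5, 2.5 h).
Hydrograph peak occurs at t = 4 h, so basin lag t_L = 4 − 1.2080 = 2.79 h.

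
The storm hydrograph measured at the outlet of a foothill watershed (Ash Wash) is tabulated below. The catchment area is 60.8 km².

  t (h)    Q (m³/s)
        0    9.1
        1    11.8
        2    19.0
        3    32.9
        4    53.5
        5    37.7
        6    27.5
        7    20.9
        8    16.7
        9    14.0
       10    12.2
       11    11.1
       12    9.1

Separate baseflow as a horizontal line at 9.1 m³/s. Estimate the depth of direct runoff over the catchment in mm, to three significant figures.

d ≈ 9.31 mm

Direct runoff: 0.0, 2.7, 9.9, 23.8, 44.4, 28.6, 18.4, 11.8, 7.6, 4.9, 3.1, 2.0, 0.0 m³/s; ΣQ_DR = 157.2 m³/s.
V = ΣQ_DR · Δt = 157.2 × 3600 s = 5.659 × 10^5 m³.
Over A = 60.8 km², depth = V / A = 9.31 mm.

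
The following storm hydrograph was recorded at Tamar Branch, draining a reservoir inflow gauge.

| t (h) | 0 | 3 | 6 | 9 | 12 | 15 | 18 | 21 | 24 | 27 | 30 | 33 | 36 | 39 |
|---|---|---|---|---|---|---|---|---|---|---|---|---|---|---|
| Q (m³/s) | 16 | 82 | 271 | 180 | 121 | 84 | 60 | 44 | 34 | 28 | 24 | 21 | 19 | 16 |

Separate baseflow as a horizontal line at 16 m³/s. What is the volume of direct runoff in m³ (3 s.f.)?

V ≈ 8.38 × 10^6 m³

Direct-runoff ordinates (Q − Q_b): 0.0, 66.0, 255.0, 164.0, 105.0, 68.0, 44.0, 28.0, 18.0, 12.0, 8.0, 5.0, 3.0, 0.0 m³/s.
ΣQ_DR = 776.0 m³/s.
With Δt = 3 h = 10800 s, V = ΣQ_DR · Δt = 776.0 × 10800 = 8.38 × 10^6 m³.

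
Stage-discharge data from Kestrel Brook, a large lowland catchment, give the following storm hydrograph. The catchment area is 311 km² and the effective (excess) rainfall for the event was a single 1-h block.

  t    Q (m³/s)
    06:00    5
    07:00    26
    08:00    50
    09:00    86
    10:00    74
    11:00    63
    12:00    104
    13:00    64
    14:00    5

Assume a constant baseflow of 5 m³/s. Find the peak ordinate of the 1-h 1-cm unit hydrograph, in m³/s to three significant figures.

U_p ≈ 198 m³/s

Direct runoff: 0.0, 21.0, 45.0, 81.0, 69.0, 58.0, 99.0, 59.0, 0.0 m³/s; ΣQ_DR = 432.0 m³/s, peak = 99.0 m³/s.
Runoff depth d = ΣQ_DR·Δt / A = 432.0 × 3600 / (311 km²) = 5.001 mm.
The 1-cm UH is the DRH scaled by (10 mm)/d, so U_p = 99.0 × 10/5.001 = 198 m³/s.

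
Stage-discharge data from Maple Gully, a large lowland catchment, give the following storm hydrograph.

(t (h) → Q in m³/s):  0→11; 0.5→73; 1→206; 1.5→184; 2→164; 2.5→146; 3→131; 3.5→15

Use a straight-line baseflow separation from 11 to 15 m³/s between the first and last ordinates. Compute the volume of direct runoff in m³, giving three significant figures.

Direct-runoff ordinates (Q − Q_b): 0.00, 61.43, 193.86, 171.29, 150.71, 132.14, 116.57, 0.00 m³/s.
ΣQ_DR = 826.0 m³/s.
With Δt = 0.5 h = 1800 s, V = ΣQ_DR · Δt = 826.0 × 1800 = 1.49 × 10^6 m³.

V ≈ 1.49 × 10^6 m³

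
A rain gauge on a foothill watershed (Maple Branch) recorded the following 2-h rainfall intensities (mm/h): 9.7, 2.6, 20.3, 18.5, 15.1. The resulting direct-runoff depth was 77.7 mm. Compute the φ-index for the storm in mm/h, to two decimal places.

Only the 4 blocks with intensity above φ contribute runoff: 9.7, 20.3, 18.5, 15.1 mm/h.
Σ(I−φ)·Δt = d  ⇒  (9.7+20.3+18.5+15.1 − 4φ)·2 = 77.7
φ = (63.60 − 77.7/2) / 4 = 6.19 mm/h.

φ ≈ 6.19 mm/h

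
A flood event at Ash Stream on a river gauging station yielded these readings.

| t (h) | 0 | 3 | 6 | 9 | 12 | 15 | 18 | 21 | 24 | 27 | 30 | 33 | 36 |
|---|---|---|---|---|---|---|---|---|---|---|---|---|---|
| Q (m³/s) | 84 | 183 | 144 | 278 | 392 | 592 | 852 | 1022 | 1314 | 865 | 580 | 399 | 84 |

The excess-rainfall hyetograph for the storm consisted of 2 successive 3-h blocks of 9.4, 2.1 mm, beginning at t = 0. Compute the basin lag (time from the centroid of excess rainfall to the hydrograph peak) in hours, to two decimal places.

t_L ≈ 21.95 h

Centroid of excess rainfall: t_c = Σ P_i·t̄_i / ΣP_i = 2.0478 h (block centres at 1.5, 4.5 h).
Hydrograph peak occurs at t = 24 h, so basin lag t_L = 24 − 2.0478 = 21.95 h.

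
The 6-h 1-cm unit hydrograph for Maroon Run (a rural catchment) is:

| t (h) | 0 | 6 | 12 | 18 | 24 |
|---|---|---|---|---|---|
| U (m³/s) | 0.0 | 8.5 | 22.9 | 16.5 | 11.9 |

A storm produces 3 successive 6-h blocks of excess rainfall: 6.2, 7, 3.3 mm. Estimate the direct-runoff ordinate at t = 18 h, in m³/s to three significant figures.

By discrete convolution, Q_j = Σ (P_i / 10 mm) · U_{j−i}.
At t = 18 h (j=3): Q = (6.2/10)·16.5 + (7/10)·22.9 + (3.3/10)·8.5 = 29.1 m³/s.

Q ≈ 29.1 m³/s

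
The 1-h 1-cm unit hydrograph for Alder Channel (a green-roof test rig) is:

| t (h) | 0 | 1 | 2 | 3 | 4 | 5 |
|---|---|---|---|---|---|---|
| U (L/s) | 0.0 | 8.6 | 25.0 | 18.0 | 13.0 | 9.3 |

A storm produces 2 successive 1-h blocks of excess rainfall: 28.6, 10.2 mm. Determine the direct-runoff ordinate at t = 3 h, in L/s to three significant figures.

By discrete convolution, Q_j = Σ (P_i / 10 mm) · U_{j−i}.
At t = 3 h (j=3): Q = (28.6/10)·18.0 + (10.2/10)·25.0 = 77.0 L/s.

Q ≈ 77.0 L/s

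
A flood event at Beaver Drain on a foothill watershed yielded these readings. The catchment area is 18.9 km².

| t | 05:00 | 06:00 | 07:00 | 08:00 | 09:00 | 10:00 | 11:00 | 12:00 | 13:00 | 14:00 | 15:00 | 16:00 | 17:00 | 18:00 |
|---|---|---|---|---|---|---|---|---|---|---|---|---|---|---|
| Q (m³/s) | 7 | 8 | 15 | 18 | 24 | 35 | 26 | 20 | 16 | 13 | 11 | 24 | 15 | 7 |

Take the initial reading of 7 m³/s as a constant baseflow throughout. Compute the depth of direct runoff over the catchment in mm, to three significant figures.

d ≈ 26.9 mm

Direct runoff: 0.0, 1.0, 8.0, 11.0, 17.0, 28.0, 19.0, 13.0, 9.0, 6.0, 4.0, 17.0, 8.0, 0.0 m³/s; ΣQ_DR = 141.0 m³/s.
V = ΣQ_DR · Δt = 141.0 × 3600 s = 5.076 × 10^5 m³.
Over A = 18.9 km², depth = V / A = 26.9 mm.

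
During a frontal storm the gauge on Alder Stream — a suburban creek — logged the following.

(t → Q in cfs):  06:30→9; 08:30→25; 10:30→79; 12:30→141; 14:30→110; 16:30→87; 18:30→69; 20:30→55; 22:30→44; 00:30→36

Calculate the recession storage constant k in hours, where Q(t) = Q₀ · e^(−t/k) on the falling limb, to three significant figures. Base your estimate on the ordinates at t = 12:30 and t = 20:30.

k ≈ 8.50 h

On the falling limb, Q drops from 141 to 55 cfs between t = 12:30 and t = 20:30 (Δt = 8 h).
k = −Δt / ln(Q₂/Q₁) = −8 / ln(55/141) = 8.50 h.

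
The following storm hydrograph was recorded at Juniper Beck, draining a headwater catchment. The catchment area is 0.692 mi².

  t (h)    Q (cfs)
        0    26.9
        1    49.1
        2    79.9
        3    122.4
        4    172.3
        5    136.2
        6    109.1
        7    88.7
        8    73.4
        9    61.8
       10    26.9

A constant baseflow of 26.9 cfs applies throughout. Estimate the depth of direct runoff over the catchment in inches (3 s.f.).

d ≈ 1.46 in

Direct runoff: 0.0, 22.2, 53.0, 95.5, 145.4, 109.3, 82.2, 61.8, 46.5, 34.9, 0.0 cfs; ΣQ_DR = 650.8 cfs.
V = ΣQ_DR · Δt = 650.8 × 3600 s = 2.343 × 10^6 ft³.
Over A = 0.692 mi², depth = V / A = 1.46 in.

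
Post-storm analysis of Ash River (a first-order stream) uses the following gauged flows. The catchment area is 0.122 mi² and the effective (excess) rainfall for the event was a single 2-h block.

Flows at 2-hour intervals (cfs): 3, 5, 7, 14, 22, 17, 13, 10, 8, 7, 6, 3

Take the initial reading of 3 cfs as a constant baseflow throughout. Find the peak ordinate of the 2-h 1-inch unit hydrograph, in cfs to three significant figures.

U_p ≈ 9.47 cfs

Direct runoff: 0.0, 2.0, 4.0, 11.0, 19.0, 14.0, 10.0, 7.0, 5.0, 4.0, 3.0, 0.0 cfs; ΣQ_DR = 79.00 cfs, peak = 19.0 cfs.
Runoff depth d = ΣQ_DR·Δt / A = 79.00 × 7200 / (0.122 mi²) = 2.007 in.
The 1-inch UH is the DRH scaled by (1 in)/d, so U_p = 19.0 × 1/2.007 = 9.47 cfs.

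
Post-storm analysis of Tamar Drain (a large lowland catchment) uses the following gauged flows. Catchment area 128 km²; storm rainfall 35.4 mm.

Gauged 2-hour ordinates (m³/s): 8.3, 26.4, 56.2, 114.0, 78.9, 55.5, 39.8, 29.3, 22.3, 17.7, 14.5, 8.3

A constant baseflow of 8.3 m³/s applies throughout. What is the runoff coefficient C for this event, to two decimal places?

C ≈ 0.59

ΣQ_DR = 371.6 m³/s; V = ΣQ_DR·Δt = 2.676 × 10^6 m³.
Runoff depth d = V / A = 20.90 mm.
C = d / P = 20.90 / 35.4 = 0.59.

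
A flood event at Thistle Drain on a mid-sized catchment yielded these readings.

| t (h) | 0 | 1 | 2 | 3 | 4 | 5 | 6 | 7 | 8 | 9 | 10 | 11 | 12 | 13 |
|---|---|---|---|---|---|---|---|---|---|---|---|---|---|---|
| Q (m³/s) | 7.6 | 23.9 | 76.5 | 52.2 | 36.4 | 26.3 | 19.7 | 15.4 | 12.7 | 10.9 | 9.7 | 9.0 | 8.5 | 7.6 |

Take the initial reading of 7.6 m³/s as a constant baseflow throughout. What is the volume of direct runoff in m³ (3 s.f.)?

V ≈ 7.56 × 10^5 m³

Direct-runoff ordinates (Q − Q_b): 0.0, 16.3, 68.9, 44.6, 28.8, 18.7, 12.1, 7.8, 5.1, 3.3, 2.1, 1.4, 0.9, 0.0 m³/s.
ΣQ_DR = 210.0 m³/s.
With Δt = 1 h = 3600 s, V = ΣQ_DR · Δt = 210.0 × 3600 = 7.56 × 10^5 m³.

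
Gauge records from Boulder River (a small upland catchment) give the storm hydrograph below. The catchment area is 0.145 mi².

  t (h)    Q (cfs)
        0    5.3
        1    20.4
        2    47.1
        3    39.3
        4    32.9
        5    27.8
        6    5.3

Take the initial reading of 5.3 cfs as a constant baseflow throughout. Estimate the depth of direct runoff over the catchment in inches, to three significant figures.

Direct runoff: 0.0, 15.1, 41.8, 34.0, 27.6, 22.5, 0.0 cfs; ΣQ_DR = 141.0 cfs.
V = ΣQ_DR · Δt = 141.0 × 3600 s = 5.076 × 10^5 ft³.
Over A = 0.145 mi², depth = V / A = 1.51 in.

d ≈ 1.51 in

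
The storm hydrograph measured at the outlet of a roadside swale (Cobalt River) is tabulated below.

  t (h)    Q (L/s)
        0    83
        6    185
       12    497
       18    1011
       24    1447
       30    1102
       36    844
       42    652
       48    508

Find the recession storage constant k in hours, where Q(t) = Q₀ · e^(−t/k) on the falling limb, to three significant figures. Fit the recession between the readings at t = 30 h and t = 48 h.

k ≈ 23.2 h

On the falling limb, Q drops from 1102 to 508 L/s between t = 30 h and t = 48 h (Δt = 18 h).
k = −Δt / ln(Q₂/Q₁) = −18 / ln(508/1102) = 23.2 h.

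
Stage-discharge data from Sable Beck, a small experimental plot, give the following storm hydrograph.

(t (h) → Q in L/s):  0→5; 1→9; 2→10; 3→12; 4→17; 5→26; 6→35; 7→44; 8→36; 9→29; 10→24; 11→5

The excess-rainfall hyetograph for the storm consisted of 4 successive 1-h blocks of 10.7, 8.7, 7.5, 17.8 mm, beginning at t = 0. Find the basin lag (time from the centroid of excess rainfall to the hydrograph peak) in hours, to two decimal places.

t_L ≈ 4.78 h

Centroid of excess rainfall: t_c = Σ P_i·t̄_i / ΣP_i = 2.2248 h (block centres at 0.5, 1.5, 2.5, 3.5 h).
Hydrograph peak occurs at t = 7 h, so basin lag t_L = 7 − 2.2248 = 4.78 h.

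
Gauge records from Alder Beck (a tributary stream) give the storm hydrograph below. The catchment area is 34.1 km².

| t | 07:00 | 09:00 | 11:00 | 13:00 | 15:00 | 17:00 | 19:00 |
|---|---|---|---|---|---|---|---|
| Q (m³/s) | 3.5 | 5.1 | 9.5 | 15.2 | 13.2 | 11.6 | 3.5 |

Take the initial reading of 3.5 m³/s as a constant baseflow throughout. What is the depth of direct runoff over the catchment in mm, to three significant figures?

Direct runoff: 0.0, 1.6, 6.0, 11.7, 9.7, 8.1, 0.0 m³/s; ΣQ_DR = 37.10 m³/s.
V = ΣQ_DR · Δt = 37.10 × 7200 s = 2.671 × 10^5 m³.
Over A = 34.1 km², depth = V / A = 7.83 mm.

d ≈ 7.83 mm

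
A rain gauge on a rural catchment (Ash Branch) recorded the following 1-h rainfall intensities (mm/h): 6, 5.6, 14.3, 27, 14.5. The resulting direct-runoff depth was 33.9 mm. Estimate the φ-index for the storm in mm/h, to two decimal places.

φ ≈ 7.30 mm/h

Only the 3 blocks with intensity above φ contribute runoff: 14.3, 27, 14.5 mm/h.
Σ(I−φ)·Δt = d  ⇒  (14.3+27+14.5 − 3φ)·1 = 33.9
φ = (55.80 − 33.9/1) / 3 = 7.30 mm/h.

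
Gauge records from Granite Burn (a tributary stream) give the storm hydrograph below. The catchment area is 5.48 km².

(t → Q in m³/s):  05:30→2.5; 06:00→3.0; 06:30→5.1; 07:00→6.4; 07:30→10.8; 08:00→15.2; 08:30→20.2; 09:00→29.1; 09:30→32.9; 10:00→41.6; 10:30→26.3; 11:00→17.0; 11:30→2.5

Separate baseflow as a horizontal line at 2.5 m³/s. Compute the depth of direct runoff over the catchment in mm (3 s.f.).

Direct runoff: 0.0, 0.5, 2.6, 3.9, 8.3, 12.7, 17.7, 26.6, 30.4, 39.1, 23.8, 14.5, 0.0 m³/s; ΣQ_DR = 180.1 m³/s.
V = ΣQ_DR · Δt = 180.1 × 1800 s = 3.242 × 10^5 m³.
Over A = 5.48 km², depth = V / A = 59.2 mm.

d ≈ 59.2 mm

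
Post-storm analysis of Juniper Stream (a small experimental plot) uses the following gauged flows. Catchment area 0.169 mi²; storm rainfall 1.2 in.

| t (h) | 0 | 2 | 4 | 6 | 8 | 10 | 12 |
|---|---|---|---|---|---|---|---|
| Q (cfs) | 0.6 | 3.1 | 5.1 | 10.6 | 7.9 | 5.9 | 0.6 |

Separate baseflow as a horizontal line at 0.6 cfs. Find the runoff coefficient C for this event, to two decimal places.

ΣQ_DR = 29.60 cfs; V = ΣQ_DR·Δt = 2.131 × 10^5 ft³.
Runoff depth d = V / A = 0.5428 in.
C = d / P = 0.5428 / 1.2 = 0.45.

C ≈ 0.45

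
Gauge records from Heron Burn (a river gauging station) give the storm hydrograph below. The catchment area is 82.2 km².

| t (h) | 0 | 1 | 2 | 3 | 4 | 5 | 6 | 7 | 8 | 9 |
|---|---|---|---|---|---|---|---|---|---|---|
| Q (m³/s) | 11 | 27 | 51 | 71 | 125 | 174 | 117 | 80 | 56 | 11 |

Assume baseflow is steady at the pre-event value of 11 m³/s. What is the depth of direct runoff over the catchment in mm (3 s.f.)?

Direct runoff: 0.0, 16.0, 40.0, 60.0, 114.0, 163.0, 106.0, 69.0, 45.0, 0.0 m³/s; ΣQ_DR = 613.0 m³/s.
V = ΣQ_DR · Δt = 613.0 × 3600 s = 2.207 × 10^6 m³.
Over A = 82.2 km², depth = V / A = 26.8 mm.

d ≈ 26.8 mm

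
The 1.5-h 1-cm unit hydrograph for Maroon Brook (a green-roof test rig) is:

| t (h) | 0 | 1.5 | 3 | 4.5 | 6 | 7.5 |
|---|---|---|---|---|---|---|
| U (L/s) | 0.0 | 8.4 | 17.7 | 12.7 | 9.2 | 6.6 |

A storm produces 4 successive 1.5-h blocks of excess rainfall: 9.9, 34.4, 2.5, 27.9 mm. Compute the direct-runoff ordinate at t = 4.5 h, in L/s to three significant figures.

Q ≈ 75.6 L/s

By discrete convolution, Q_j = Σ (P_i / 10 mm) · U_{j−i}.
At t = 4.5 h (j=3): Q = (9.9/10)·12.7 + (34.4/10)·17.7 + (2.5/10)·8.4 + (27.9/10)·0.0 = 75.6 L/s.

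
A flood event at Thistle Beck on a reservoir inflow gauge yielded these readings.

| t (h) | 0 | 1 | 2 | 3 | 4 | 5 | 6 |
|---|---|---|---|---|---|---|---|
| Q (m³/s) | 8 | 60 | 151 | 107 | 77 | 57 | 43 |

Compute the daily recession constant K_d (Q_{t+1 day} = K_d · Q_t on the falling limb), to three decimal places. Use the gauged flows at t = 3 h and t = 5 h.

K_d ≈ 0.001

Between t = 3 h and t = 5 h the flow falls from 107 to 57 m³/s over 2×1 h = 2 h.
Per-interval ratio K = (57/107)^(1/2) = 0.7299; K_d = K^(24/1) = 0.001.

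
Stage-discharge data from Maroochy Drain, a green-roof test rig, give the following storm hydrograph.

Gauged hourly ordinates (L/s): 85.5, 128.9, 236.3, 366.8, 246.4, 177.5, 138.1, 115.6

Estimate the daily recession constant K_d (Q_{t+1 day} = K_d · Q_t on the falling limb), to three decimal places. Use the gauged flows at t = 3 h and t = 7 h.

K_d ≈ 0.001

Between t = 3 h and t = 7 h the flow falls from 366.8 to 115.6 L/s over 4×1 h = 4 h.
Per-interval ratio K = (115.6/366.8)^(1/4) = 0.7493; K_d = K^(24/1) = 0.001.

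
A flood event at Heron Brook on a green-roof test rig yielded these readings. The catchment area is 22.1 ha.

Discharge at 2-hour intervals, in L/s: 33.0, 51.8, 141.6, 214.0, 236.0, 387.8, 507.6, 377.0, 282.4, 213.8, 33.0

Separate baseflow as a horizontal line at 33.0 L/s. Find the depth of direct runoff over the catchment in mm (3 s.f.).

d ≈ 68.9 mm

Direct runoff: 0.0, 18.8, 108.6, 181.0, 203.0, 354.8, 474.6, 344.0, 249.4, 180.8, 0.0 L/s; ΣQ_DR = 2115 L/s.
V = ΣQ_DR · Δt = 2115 × 7200 s = 1.523 × 10^7 L.
Over A = 22.1 ha, depth = V / A = 68.9 mm.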